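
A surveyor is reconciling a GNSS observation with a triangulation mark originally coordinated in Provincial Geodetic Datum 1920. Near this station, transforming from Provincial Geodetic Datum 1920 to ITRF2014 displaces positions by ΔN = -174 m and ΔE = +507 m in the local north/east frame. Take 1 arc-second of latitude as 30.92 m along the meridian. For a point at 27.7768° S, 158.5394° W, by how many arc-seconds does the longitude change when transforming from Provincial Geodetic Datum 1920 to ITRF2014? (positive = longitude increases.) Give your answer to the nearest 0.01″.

At latitude -27.7768°, cos φ = 0.884770.
1″ of longitude at this latitude = 30.92 × cos φ = 27.3571 m, so Δλ = 507.0 / 27.3571 = 18.533″.

Δλ = 18.53″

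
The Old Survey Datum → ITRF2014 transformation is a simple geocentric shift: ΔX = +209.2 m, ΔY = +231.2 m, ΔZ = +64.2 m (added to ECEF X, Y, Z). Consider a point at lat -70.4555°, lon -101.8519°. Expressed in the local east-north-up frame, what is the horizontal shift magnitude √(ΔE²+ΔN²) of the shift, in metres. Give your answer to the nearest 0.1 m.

The local east axis at (φ, λ) is (−sin λ, cos λ, 0), so ΔE = −sin(-101.8519°)·209.2 + cos(-101.8519°)·231.2 = 157.26 m.
The local north axis is (−sin φ cos λ, −sin φ sin λ, cos φ), giving ΔN = -40.490 − 213.234 + 21.477 = -232.25 m.
Horizontal magnitude = √(ΔE² + ΔN²) = √(157.26² + (-232.25)²) = 280.48 m.

280.5 m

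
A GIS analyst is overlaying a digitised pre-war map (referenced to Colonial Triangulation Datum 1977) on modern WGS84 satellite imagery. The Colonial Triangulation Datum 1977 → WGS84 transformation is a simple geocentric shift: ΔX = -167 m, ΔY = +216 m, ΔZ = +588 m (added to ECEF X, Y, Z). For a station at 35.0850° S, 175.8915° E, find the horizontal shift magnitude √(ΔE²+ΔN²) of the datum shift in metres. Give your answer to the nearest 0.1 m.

At φ = -35.0850°, λ = 175.8915°: sin φ = -0.574791, cos φ = 0.818300, sin λ = 0.071645, cos λ = -0.997430.
ΔE = −sin λ·ΔX + cos λ·ΔY = −(0.071645)·(-167) + (-0.997430)·(216) = -203.48 m.
ΔN = −sin φ cos λ·ΔX − sin φ sin λ·ΔY + cos φ·ΔZ = −(-0.574791)(-0.997430)(-167) − (-0.574791)(0.071645)(216) + (0.818300)(588) = 585.80 m.
Horizontal magnitude = √(ΔE² + ΔN²) = √((-203.48)² + 585.80²) = 620.13 m.

620.1 m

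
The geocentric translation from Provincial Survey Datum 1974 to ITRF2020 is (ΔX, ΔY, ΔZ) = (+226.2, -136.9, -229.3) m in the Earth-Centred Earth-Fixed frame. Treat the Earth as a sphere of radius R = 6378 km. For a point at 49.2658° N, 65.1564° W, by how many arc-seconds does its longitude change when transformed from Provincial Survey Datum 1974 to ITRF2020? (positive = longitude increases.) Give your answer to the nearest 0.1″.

sin φ = 0.757745, cos φ = 0.652551, sin λ = -0.907458, cos λ = 0.420143.
East component: ΔE = −sin λ·ΔX + cos λ·ΔY = −(-0.907458)(226.2) + (0.420143)(-136.9) = 147.75 m.
1° of latitude spans πR/180 = 111317 m; at latitude φ, 1° of longitude spans that × cos φ = 72640.1 m, so Δλ = 147.75 / 72640.1 × 3600 = 7.322″.

Δλ = 7.3″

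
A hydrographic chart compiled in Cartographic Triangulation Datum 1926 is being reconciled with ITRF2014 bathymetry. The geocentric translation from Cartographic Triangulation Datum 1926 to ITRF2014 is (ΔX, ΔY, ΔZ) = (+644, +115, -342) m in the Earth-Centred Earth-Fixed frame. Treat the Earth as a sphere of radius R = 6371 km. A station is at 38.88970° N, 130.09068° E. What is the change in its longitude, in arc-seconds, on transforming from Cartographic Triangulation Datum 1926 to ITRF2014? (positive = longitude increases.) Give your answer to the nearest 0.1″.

sin φ = 0.627823, cos φ = 0.778356, sin λ = 0.765026, cos λ = -0.643999.
East component: ΔE = −sin λ·ΔX + cos λ·ΔY = −(0.765026)(644) + (-0.643999)(115) = -566.74 m.
1° of latitude spans πR/180 = 111195 m; at latitude φ, 1° of longitude spans that × cos φ = 86549.2 m, so Δλ = -566.74 / 86549.2 × 3600 = -23.573″.

Δλ = -23.6″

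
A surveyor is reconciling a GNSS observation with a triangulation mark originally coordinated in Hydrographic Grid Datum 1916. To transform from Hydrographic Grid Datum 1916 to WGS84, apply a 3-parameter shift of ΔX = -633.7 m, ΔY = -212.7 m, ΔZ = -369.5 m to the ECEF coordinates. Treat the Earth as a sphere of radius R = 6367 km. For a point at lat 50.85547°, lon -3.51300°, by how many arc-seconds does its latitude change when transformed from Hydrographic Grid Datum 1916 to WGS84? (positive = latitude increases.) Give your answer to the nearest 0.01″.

Δφ = 8.01″

sin φ = 0.775556, cos φ = 0.631279, sin λ = -0.061275, cos λ = 0.998121.
North component: ΔN = −sin φ cos λ·ΔX − sin φ sin λ·ΔY + cos φ·ΔZ = −(0.775556)(0.998121)(-633.7) − (0.775556)(-0.061275)(-212.7) + (0.631279)(-369.5) = 247.18 m.
1° of latitude spans πR/180 = 111125 m, so Δφ = 247.18 / 111125 × 3600 = 8.008″.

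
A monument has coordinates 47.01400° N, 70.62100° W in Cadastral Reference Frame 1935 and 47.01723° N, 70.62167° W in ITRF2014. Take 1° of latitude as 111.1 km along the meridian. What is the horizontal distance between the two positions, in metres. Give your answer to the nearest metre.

362 m

Δφ = 47.01723° − 47.01400° = +0.00323°; Δλ = -70.62167° − -70.62100° = -0.00067°.
ΔN = Δφ × 111100 = 358.9 m; ΔE = Δλ × 111100 × cos(47.01400°) = -0.00067 × 111100 × 0.681820 = -50.8 m.
Distance = √(ΔE² + ΔN²) = √((-50.8)² + 358.9²) = 362.4 m.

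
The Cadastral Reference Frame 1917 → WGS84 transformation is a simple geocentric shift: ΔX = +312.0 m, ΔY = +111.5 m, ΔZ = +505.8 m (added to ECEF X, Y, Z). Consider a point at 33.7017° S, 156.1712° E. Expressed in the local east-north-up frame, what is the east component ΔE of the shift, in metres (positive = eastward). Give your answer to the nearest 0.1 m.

The local east axis at (φ, λ) is (−sin λ, cos λ, 0), so ΔE = −sin(156.1712°)·312.0 + cos(156.1712°)·111.5 = -228.04 m.

ΔE = -228.0 m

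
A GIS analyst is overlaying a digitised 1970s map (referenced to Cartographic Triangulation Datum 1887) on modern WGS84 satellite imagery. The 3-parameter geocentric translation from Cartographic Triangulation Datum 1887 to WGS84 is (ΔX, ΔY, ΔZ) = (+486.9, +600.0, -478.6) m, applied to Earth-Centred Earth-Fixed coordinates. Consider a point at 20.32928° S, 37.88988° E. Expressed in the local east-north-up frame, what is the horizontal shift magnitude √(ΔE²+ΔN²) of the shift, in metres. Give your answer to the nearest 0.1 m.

The local east axis at (φ, λ) is (−sin λ, cos λ, 0), so ΔE = −sin(37.88988°)·486.9 + cos(37.88988°)·600.0 = 174.49 m.
The local north axis is (−sin φ cos λ, −sin φ sin λ, cos φ), giving ΔN = 133.497 + 128.018 − 448.789 = -187.27 m.
Horizontal magnitude = √(ΔE² + ΔN²) = √(174.49² + (-187.27)²) = 255.96 m.

256.0 m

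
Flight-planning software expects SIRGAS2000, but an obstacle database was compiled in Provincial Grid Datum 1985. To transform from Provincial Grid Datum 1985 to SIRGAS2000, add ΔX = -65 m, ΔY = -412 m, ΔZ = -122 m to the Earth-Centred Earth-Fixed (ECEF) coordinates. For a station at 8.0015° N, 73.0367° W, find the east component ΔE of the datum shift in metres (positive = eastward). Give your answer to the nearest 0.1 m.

ΔE = -182.4 m

At φ = 8.0015°, λ = -73.0367°: sin φ = 0.139199, cos φ = 0.990264, sin λ = -0.956492, cos λ = 0.291759.
ΔE = −sin λ·ΔX + cos λ·ΔY = −(-0.956492)·(-65) + (0.291759)·(-412) = -182.38 m.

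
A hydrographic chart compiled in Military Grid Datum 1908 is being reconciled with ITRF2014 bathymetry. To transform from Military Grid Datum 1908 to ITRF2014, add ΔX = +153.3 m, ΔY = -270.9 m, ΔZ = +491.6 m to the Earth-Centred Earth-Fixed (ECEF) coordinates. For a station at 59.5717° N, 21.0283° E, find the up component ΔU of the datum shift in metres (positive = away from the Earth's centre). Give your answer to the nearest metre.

ΔU = 447 m

At φ = 59.5717°, λ = 21.0283°: sin φ = 0.862264, cos φ = 0.506460, sin λ = 0.358829, cos λ = 0.933403.
ΔU = cos φ cos λ·ΔX + cos φ sin λ·ΔY + sin φ·ΔZ = (0.506460)(0.933403)(153.3) + (0.506460)(0.358829)(-270.9) + (0.862264)(491.6) = 447.13 m.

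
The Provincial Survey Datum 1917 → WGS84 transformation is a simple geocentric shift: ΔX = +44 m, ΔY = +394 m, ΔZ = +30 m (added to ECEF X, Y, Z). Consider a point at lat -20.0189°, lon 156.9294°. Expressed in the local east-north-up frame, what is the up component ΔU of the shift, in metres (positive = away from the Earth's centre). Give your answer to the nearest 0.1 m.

ΔU = 96.8 m

At φ = -20.0189°, λ = 156.9294°: sin φ = -0.342330, cos φ = 0.939580, sin λ = 0.391865, cos λ = -0.920023.
ΔU = cos φ cos λ·ΔX + cos φ sin λ·ΔY + sin φ·ΔZ = (0.939580)(-0.920023)(44) + (0.939580)(0.391865)(394) + (-0.342330)(30) = 96.76 m.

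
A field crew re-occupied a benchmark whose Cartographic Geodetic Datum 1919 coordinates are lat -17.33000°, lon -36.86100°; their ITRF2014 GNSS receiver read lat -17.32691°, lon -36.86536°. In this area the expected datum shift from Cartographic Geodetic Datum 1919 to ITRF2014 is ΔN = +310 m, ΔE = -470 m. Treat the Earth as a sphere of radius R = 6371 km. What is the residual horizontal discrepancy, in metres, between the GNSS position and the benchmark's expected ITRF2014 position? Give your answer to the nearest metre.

34 m

Observed coordinate differences: Δφ = +0.00309°, Δλ = -0.00436°.
Converting to metres (1° lat = 111195 m, cos φ = 0.954605): observed ΔN = 343.6 m, observed ΔE = -462.8 m.
Subtracting the expected shift leaves a residual of 343.6 − (310) = 33.6 m north and -462.8 − (-470) = 7.2 m east.
Residual distance = √(33.6² + 7.2²) = 34.4 m.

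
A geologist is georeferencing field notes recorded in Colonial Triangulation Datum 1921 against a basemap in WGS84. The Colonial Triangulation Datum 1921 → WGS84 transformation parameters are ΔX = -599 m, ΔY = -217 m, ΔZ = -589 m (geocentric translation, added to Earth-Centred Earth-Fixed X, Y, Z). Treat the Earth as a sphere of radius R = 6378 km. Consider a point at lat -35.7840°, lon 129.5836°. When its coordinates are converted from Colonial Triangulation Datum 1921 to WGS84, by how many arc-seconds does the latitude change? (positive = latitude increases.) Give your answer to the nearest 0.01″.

sin φ = -0.584731, cos φ = 0.811227, sin λ = 0.770696, cos λ = -0.637203.
North component: ΔN = −sin φ cos λ·ΔX − sin φ sin λ·ΔY + cos φ·ΔZ = −(-0.584731)(-0.637203)(-599) − (-0.584731)(0.770696)(-217) + (0.811227)(-589) = -352.42 m.
1° of latitude spans πR/180 = 111317 m, so Δφ = -352.42 / 111317 × 3600 = -11.397″.

Δφ = -11.40″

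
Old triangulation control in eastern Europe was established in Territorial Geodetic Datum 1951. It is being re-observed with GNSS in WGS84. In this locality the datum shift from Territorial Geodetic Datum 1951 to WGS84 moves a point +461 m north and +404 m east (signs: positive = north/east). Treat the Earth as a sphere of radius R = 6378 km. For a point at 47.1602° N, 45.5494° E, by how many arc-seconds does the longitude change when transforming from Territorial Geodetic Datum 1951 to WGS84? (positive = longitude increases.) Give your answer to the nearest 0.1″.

At latitude 47.1602°, cos φ = 0.679951.
One radian of longitude at latitude φ spans R cos φ, so Δλ = ΔE / (R cos φ) = 404.0 / (6378000 × 0.679951) = 9.3158e-05 rad = 19.215″.

Δλ = 19.2″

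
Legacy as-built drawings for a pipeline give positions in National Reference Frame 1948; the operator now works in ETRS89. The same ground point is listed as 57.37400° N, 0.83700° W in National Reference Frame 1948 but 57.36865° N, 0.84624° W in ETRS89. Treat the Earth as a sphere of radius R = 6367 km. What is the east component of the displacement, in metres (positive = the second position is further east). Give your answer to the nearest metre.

ΔE = -554 m

Δφ = 57.36865° − 57.37400° = -0.00535°; Δλ = -0.84624° − -0.83700° = -0.00924°.
1° along a meridian = πR/180 = 111125 m.
ΔN = Δφ × 111125 = -594.5 m; ΔE = Δλ × 111125 × cos(57.37400°) = -0.00924 × 111125 × 0.539153 = -553.6 m.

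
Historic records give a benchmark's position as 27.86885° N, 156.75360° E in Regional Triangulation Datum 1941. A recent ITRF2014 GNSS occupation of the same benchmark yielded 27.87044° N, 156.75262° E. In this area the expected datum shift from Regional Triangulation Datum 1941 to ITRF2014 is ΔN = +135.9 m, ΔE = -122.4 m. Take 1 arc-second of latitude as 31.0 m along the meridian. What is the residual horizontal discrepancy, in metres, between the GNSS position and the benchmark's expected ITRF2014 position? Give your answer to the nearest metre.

Observed coordinate differences: Δφ = +0.00159°, Δλ = -0.00098°.
Converting to metres (1° lat = 111600 m, cos φ = 0.884020): observed ΔN = 177.4 m, observed ΔE = -96.7 m.
Subtracting the expected shift leaves a residual of 177.4 − (135.9) = 41.5 m north and -96.7 − (-122.4) = 25.7 m east.
Residual distance = √(41.5² + 25.7²) = 48.9 m.

49 m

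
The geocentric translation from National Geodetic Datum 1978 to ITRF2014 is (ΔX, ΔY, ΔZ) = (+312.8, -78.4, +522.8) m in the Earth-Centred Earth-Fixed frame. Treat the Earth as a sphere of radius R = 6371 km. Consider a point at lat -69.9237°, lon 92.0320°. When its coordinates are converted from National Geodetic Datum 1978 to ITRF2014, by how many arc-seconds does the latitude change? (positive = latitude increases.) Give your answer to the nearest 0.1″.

Δφ = 3.1″

sin φ = -0.939236, cos φ = 0.343271, sin λ = 0.999371, cos λ = -0.035458.
North component: ΔN = −sin φ cos λ·ΔX − sin φ sin λ·ΔY + cos φ·ΔZ = −(-0.939236)(-0.035458)(312.8) − (-0.939236)(0.999371)(-78.4) + (0.343271)(522.8) = 95.46 m.
1° of latitude spans πR/180 = 111195 m, so Δφ = 95.46 / 111195 × 3600 = 3.090″.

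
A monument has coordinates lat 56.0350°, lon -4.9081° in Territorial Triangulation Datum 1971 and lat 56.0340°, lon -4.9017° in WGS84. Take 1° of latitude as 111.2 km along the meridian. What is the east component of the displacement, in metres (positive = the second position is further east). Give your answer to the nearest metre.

ΔE = 398 m

Δφ = 56.0340° − 56.0350° = -0.0010°; Δλ = -4.9017° − -4.9081° = +0.0064°.
ΔN = Δφ × 111200 = -111.2 m; ΔE = Δλ × 111200 × cos(56.0350°) = +0.0064 × 111200 × 0.558686 = 397.6 m.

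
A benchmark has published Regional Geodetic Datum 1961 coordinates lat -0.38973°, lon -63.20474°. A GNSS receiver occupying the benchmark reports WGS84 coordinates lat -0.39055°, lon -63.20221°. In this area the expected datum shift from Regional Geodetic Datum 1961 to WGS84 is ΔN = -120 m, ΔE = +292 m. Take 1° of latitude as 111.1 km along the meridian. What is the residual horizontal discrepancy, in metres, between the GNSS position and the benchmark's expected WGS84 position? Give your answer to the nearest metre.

Observed coordinate differences: Δφ = -0.00082°, Δλ = +0.00253°.
Converting to metres (1° lat = 111100 m, cos φ = 0.999977): observed ΔN = -91.1 m, observed ΔE = 281.1 m.
Subtracting the expected shift leaves a residual of -91.1 − (-120) = 28.9 m north and 281.1 − (292) = -10.9 m east.
Residual distance = √(28.9² + (-10.9)²) = 30.9 m.

31 m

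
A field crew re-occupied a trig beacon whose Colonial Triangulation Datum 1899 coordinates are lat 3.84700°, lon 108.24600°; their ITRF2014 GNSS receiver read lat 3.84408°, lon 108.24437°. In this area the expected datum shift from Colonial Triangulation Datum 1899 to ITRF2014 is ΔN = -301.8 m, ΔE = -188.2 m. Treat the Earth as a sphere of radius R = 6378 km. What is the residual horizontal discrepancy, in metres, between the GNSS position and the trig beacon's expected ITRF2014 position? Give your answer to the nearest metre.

24 m

Observed coordinate differences: Δφ = -0.00292°, Δλ = -0.00163°.
Converting to metres (1° lat = 111317 m, cos φ = 0.997747): observed ΔN = -325.0 m, observed ΔE = -181.0 m.
Subtracting the expected shift leaves a residual of -325.0 − (-301.8) = -23.2 m north and -181.0 − (-188.2) = 7.2 m east.
Residual distance = √((-23.2)² + 7.2²) = 24.3 m.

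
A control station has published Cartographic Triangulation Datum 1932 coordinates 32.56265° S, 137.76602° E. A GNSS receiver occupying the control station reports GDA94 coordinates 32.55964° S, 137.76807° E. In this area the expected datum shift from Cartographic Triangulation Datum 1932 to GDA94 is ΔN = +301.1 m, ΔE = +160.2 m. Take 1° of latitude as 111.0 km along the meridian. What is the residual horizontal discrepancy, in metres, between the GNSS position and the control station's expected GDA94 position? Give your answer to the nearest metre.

Observed coordinate differences: Δφ = +0.00301°, Δλ = +0.00205°.
Converting to metres (1° lat = 111000 m, cos φ = 0.842803): observed ΔN = 334.1 m, observed ΔE = 191.8 m.
Subtracting the expected shift leaves a residual of 334.1 − (301.1) = 33.0 m north and 191.8 − (160.2) = 31.6 m east.
Residual distance = √(33.0² + 31.6²) = 45.7 m.

46 m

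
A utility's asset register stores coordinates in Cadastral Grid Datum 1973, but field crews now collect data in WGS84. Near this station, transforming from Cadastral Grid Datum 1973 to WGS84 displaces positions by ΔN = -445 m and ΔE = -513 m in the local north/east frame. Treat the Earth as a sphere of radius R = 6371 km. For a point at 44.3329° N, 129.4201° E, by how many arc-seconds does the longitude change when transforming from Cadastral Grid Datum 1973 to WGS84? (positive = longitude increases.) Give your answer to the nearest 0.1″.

At latitude 44.3329°, cos φ = 0.715292.
One radian of longitude at latitude φ spans R cos φ, so Δλ = ΔE / (R cos φ) = -513.0 / (6371000 × 0.715292) = -1.1257e-04 rad = -23.219″.

Δλ = -23.2″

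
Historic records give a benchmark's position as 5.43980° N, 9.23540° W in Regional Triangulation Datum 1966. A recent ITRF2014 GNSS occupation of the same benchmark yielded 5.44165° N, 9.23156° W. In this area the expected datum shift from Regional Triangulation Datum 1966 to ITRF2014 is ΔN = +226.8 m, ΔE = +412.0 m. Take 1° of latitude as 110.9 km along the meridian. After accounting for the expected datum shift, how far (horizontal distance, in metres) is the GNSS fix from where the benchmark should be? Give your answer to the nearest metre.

25 m

Observed coordinate differences: Δφ = +0.00185°, Δλ = +0.00384°.
Converting to metres (1° lat = 110900 m, cos φ = 0.995496): observed ΔN = 205.2 m, observed ΔE = 423.9 m.
Subtracting the expected shift leaves a residual of 205.2 − (226.8) = -21.6 m north and 423.9 − (412.0) = 11.9 m east.
Residual distance = √((-21.6)² + 11.9²) = 24.7 m.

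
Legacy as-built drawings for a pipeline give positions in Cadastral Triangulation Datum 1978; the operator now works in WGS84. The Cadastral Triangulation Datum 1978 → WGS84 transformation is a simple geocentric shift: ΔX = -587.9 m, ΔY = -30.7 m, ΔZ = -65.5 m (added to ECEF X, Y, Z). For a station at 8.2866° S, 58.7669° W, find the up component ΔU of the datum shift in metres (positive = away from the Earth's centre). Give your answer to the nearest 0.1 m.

ΔU = -266.2 m

At φ = -8.2866°, λ = -58.7669°: sin φ = -0.144125, cos φ = 0.989560, sin λ = -0.855065, cos λ = 0.518521.
ΔU = cos φ cos λ·ΔX + cos φ sin λ·ΔY + sin φ·ΔZ = (0.989560)(0.518521)(-587.9) + (0.989560)(-0.855065)(-30.7) + (-0.144125)(-65.5) = -266.24 m.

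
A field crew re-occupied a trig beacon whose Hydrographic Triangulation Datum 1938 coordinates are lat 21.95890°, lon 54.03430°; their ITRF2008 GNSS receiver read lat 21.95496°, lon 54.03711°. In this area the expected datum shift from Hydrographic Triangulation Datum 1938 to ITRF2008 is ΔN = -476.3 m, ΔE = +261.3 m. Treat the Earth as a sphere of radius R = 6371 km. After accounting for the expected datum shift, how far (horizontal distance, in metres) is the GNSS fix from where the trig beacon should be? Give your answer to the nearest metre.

48 m

Observed coordinate differences: Δφ = -0.00394°, Δλ = +0.00281°.
Converting to metres (1° lat = 111195 m, cos φ = 0.927452): observed ΔN = -438.1 m, observed ΔE = 289.8 m.
Subtracting the expected shift leaves a residual of -438.1 − (-476.3) = 38.2 m north and 289.8 − (261.3) = 28.5 m east.
Residual distance = √(38.2² + 28.5²) = 47.6 m.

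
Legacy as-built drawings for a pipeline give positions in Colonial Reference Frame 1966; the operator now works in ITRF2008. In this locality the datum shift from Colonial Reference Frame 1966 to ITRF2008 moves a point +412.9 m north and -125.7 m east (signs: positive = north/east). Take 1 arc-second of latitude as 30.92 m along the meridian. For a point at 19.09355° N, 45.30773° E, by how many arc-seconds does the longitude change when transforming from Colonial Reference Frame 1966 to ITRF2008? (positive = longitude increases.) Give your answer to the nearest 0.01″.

At latitude 19.09355°, cos φ = 0.944986.
1″ of longitude at this latitude = 30.92 × cos φ = 29.2190 m, so Δλ = -125.7 / 29.2190 = -4.302″.

Δλ = -4.30″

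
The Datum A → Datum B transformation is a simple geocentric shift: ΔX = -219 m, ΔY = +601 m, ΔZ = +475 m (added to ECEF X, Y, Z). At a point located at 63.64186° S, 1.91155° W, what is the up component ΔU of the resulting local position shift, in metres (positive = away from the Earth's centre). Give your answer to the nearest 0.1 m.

At φ = -63.64186°, λ = -1.91155°: sin φ = -0.896036, cos φ = 0.443981, sin λ = -0.033357, cos λ = 0.999444.
ΔU = cos φ cos λ·ΔX + cos φ sin λ·ΔY + sin φ·ΔZ = (0.443981)(0.999444)(-219) + (0.443981)(-0.033357)(601) + (-0.896036)(475) = -531.70 m.

ΔU = -531.7 m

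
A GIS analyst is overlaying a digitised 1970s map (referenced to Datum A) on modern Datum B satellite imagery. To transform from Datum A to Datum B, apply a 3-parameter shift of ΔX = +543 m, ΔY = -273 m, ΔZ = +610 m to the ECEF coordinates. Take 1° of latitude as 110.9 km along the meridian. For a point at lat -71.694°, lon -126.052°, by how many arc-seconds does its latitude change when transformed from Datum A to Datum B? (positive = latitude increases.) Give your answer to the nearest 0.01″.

sin φ = -0.949393, cos φ = 0.314092, sin λ = -0.808483, cos λ = -0.588519.
North component: ΔN = −sin φ cos λ·ΔX − sin φ sin λ·ΔY + cos φ·ΔZ = −(-0.949393)(-0.588519)(543) − (-0.949393)(-0.808483)(-273) + (0.314092)(610) = 97.75 m.
1° of latitude spans 110900 m, so Δφ = 97.75 / 110900 × 3600 = 3.173″.

Δφ = 3.17″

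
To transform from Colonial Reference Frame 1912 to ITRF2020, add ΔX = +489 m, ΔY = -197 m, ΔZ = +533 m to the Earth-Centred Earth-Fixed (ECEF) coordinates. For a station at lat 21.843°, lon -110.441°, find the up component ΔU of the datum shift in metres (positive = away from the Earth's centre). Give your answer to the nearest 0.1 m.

ΔU = 211.1 m

The local up (radial) axis is (cos φ cos λ, cos φ sin λ, sin φ), giving ΔU = -158.519 + 171.343 + 198.310 = 211.13 m.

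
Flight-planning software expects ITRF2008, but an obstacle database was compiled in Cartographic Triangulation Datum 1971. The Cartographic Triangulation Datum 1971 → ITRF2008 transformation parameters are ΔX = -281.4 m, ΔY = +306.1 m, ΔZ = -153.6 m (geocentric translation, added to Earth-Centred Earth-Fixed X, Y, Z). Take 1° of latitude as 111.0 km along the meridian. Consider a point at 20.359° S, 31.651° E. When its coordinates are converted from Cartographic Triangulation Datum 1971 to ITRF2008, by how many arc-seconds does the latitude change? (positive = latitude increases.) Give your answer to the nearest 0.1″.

Δφ = -5.6″

sin φ = -0.347901, cos φ = 0.937531, sin λ = 0.524744, cos λ = 0.851260.
North component: ΔN = −sin φ cos λ·ΔX − sin φ sin λ·ΔY + cos φ·ΔZ = −(-0.347901)(0.851260)(-281.4) − (-0.347901)(0.524744)(306.1) + (0.937531)(-153.6) = -171.46 m.
1° of latitude spans 111000 m, so Δφ = -171.46 / 111000 × 3600 = -5.561″.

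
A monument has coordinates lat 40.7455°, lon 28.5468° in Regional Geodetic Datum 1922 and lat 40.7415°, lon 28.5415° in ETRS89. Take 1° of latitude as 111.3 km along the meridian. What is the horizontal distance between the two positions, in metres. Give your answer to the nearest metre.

631 m

Δφ = 40.7415° − 40.7455° = -0.0040°; Δλ = 28.5415° − 28.5468° = -0.0053°.
ΔN = Δφ × 111300 = -445.2 m; ΔE = Δλ × 111300 × cos(40.7455°) = -0.0053 × 111300 × 0.757616 = -446.9 m.
Distance = √(ΔE² + ΔN²) = √((-446.9)² + (-445.2)²) = 630.8 m.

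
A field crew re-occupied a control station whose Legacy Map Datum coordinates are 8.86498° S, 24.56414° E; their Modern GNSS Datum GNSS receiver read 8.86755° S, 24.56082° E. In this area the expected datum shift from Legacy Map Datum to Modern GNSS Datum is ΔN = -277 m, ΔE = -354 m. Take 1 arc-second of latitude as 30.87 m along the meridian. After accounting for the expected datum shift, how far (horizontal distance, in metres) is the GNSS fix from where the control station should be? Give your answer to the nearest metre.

Observed coordinate differences: Δφ = -0.00257°, Δλ = -0.00332°.
Converting to metres (1° lat = 111132 m, cos φ = 0.988054): observed ΔN = -285.6 m, observed ΔE = -364.6 m.
Subtracting the expected shift leaves a residual of -285.6 − (-277) = -8.6 m north and -364.6 − (-354) = -10.6 m east.
Residual distance = √((-8.6)² + (-10.6)²) = 13.6 m.

14 m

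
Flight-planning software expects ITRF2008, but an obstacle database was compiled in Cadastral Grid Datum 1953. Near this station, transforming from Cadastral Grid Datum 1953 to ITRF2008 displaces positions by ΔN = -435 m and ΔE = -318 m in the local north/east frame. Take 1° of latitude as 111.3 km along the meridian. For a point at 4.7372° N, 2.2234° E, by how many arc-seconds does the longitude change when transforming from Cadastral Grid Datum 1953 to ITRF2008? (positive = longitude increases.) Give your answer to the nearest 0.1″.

At latitude 4.7372°, cos φ = 0.996584.
1° of longitude at this latitude = 111.3 × cos φ = 110.92 km, so Δλ = -318.0 / 110919.8 = -0.0028669° = -10.321″.

Δλ = -10.3″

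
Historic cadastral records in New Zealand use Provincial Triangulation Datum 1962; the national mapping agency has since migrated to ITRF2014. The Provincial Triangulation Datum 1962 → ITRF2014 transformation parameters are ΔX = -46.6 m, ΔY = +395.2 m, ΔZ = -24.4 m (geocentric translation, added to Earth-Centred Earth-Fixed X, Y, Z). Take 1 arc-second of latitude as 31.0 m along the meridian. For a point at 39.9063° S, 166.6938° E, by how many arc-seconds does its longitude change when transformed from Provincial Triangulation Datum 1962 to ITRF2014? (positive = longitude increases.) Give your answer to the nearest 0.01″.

Δλ = -15.72″

sin φ = -0.641534, cos φ = 0.767095, sin λ = 0.230155, cos λ = -0.973154.
East component: ΔE = −sin λ·ΔX + cos λ·ΔY = −(0.230155)(-46.6) + (-0.973154)(395.2) = -373.87 m.
1° of latitude spans 3600 × 31.00 = 111600 m; at latitude φ, 1° of longitude spans that × cos φ = 85607.8 m, so Δλ = -373.87 / 85607.8 × 3600 = -15.722″.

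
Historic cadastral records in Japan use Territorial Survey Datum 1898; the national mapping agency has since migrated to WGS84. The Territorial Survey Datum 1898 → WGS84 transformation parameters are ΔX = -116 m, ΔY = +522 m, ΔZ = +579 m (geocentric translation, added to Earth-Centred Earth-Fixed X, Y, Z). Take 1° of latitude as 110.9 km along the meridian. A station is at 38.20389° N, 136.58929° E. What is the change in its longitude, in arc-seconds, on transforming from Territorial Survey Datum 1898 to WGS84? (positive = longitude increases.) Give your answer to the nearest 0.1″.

sin φ = 0.618462, cos φ = 0.785815, sin λ = 0.687223, cos λ = -0.726446.
East component: ΔE = −sin λ·ΔX + cos λ·ΔY = −(0.687223)(-116) + (-0.726446)(522) = -299.49 m.
1° of latitude spans 110900 m; at latitude φ, 1° of longitude spans that × cos φ = 87146.9 m, so Δλ = -299.49 / 87146.9 × 3600 = -12.372″.

Δλ = -12.4″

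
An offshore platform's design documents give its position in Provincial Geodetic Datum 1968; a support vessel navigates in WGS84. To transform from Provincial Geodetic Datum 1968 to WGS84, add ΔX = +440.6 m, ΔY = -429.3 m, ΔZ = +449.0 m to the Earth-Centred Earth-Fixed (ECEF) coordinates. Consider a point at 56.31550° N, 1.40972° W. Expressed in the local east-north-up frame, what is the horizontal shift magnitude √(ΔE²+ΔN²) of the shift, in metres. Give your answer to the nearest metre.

The local east axis at (φ, λ) is (−sin λ, cos λ, 0), so ΔE = −sin(-1.40972°)·440.6 + cos(-1.40972°)·(-429.3) = -418.33 m.
The local north axis is (−sin φ cos λ, −sin φ sin λ, cos φ), giving ΔN = -366.514 − 8.788 + 249.024 = -126.28 m.
Horizontal magnitude = √(ΔE² + ΔN²) = √((-418.33)² + (-126.28)²) = 436.97 m.

437 m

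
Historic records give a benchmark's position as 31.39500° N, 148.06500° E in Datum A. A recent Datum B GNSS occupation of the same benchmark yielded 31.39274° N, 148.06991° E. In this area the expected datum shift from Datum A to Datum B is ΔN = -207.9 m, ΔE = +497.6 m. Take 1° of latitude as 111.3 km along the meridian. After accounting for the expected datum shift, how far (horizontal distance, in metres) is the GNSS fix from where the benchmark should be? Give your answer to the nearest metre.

Observed coordinate differences: Δφ = -0.00226°, Δλ = +0.00491°.
Converting to metres (1° lat = 111300 m, cos φ = 0.853596): observed ΔN = -251.5 m, observed ΔE = 466.5 m.
Subtracting the expected shift leaves a residual of -251.5 − (-207.9) = -43.6 m north and 466.5 − (497.6) = -31.1 m east.
Residual distance = √((-43.6)² + (-31.1)²) = 53.6 m.

54 m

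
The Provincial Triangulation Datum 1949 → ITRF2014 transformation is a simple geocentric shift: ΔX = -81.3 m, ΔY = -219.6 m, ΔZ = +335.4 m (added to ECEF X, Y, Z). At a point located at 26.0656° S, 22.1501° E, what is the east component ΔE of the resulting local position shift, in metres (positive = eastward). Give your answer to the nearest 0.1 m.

At φ = -26.0656°, λ = 22.1501°: sin φ = -0.439400, cos φ = 0.898292, sin λ = 0.377034, cos λ = 0.926199.
ΔE = −sin λ·ΔX + cos λ·ΔY = −(0.377034)·(-81.3) + (0.926199)·(-219.6) = -172.74 m.

ΔE = -172.7 m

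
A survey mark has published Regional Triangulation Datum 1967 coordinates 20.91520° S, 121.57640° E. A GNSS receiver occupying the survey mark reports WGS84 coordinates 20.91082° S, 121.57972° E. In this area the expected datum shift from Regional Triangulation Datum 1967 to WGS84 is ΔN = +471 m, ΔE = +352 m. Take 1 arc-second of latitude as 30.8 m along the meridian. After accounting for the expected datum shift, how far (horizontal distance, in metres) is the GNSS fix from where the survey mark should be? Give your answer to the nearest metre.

Observed coordinate differences: Δφ = +0.00438°, Δλ = +0.00332°.
Converting to metres (1° lat = 110880 m, cos φ = 0.934110): observed ΔN = 485.7 m, observed ΔE = 343.9 m.
Subtracting the expected shift leaves a residual of 485.7 − (471) = 14.7 m north and 343.9 − (352) = -8.1 m east.
Residual distance = √(14.7² + (-8.1)²) = 16.8 m.

17 m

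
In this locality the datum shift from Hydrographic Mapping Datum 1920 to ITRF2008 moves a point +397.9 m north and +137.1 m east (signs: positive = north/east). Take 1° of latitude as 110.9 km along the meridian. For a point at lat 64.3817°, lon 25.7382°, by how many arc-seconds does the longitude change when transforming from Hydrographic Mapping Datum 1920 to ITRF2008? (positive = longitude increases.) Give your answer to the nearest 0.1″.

At latitude 64.3817°, cos φ = 0.432374.
1° of longitude at this latitude = 110.9 × cos φ = 47.95 km, so Δλ = 137.1 / 47950.3 = 0.0028592° = 10.293″.

Δλ = 10.3″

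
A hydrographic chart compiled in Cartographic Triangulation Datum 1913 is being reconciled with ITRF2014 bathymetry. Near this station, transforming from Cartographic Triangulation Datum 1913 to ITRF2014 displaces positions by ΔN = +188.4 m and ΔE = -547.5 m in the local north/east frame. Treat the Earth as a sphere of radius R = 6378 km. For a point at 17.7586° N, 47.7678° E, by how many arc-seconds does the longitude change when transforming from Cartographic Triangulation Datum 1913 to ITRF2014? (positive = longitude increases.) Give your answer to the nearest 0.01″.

At latitude 17.7586°, cos φ = 0.952350.
One radian of longitude at latitude φ spans R cos φ, so Δλ = ΔE / (R cos φ) = -547.5 / (6378000 × 0.952350) = -9.0137e-05 rad = -18.592″.

Δλ = -18.59″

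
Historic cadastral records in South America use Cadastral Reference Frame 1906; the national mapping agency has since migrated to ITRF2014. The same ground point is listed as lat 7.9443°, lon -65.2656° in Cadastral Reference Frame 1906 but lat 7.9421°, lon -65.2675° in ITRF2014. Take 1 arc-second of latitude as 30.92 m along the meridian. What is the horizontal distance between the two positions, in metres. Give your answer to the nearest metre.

Δφ = 7.9421° − 7.9443° = -0.0022°; Δλ = -65.2675° − -65.2656° = -0.0019°.
1° of latitude = 3600 × 30.92 = 111312 m.
ΔN = Δφ × 111312 = -244.9 m; ΔE = Δλ × 111312 × cos(7.9443°) = -0.0019 × 111312 × 0.990403 = -209.5 m.
Distance = √(ΔE² + ΔN²) = √((-209.5)² + (-244.9)²) = 322.2 m.

322 m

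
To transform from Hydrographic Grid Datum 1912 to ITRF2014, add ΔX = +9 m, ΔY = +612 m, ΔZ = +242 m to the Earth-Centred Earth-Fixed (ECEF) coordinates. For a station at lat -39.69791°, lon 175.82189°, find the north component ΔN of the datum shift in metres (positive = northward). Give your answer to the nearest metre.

The local north axis is (−sin φ cos λ, −sin φ sin λ, cos φ), giving ΔN = -5.733 + 28.481 + 186.200 = 208.95 m.

ΔN = 209 m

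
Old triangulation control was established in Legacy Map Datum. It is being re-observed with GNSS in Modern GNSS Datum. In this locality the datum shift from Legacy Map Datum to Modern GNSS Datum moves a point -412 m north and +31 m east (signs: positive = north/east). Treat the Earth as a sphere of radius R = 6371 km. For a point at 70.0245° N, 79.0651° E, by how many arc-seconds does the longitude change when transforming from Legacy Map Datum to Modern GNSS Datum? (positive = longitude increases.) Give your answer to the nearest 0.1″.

Δλ = 2.9″

At latitude 70.0245°, cos φ = 0.341618.
One radian of longitude at latitude φ spans R cos φ, so Δλ = ΔE / (R cos φ) = 31.0 / (6371000 × 0.341618) = 1.4243e-05 rad = 2.938″.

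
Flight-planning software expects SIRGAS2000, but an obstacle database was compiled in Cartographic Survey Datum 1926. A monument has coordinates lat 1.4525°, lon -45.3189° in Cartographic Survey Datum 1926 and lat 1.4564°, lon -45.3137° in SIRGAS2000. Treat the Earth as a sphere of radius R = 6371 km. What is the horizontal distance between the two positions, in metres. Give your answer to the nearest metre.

723 m

Δφ = 1.4564° − 1.4525° = +0.0039°; Δλ = -45.3137° − -45.3189° = +0.0052°.
1° along a meridian = πR/180 = 111195 m.
ΔN = Δφ × 111195 = 433.7 m; ΔE = Δλ × 111195 × cos(1.4525°) = +0.0052 × 111195 × 0.999679 = 578.0 m.
Distance = √(ΔE² + ΔN²) = √(578.0² + 433.7²) = 722.6 m.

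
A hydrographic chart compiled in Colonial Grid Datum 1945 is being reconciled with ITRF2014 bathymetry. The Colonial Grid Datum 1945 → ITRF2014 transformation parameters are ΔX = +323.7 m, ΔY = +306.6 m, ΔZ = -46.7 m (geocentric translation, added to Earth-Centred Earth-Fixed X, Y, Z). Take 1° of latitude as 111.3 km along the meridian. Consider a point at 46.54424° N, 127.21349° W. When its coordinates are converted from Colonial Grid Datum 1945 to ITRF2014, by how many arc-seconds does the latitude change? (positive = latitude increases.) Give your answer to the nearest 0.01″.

sin φ = 0.725906, cos φ = 0.687794, sin λ = -0.796388, cos λ = -0.604787.
North component: ΔN = −sin φ cos λ·ΔX − sin φ sin λ·ΔY + cos φ·ΔZ = −(0.725906)(-0.604787)(323.7) − (0.725906)(-0.796388)(306.6) + (0.687794)(-46.7) = 287.24 m.
1° of latitude spans 111300 m, so Δφ = 287.24 / 111300 × 3600 = 9.291″.

Δφ = 9.29″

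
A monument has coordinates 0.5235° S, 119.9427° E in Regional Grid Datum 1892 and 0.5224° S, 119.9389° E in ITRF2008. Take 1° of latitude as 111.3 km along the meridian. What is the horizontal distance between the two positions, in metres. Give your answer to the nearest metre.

440 m

Δφ = -0.5224° − -0.5235° = +0.0011°; Δλ = 119.9389° − 119.9427° = -0.0038°.
ΔN = Δφ × 111300 = 122.4 m; ΔE = Δλ × 111300 × cos(-0.5235°) = -0.0038 × 111300 × 0.999958 = -422.9 m.
Distance = √(ΔE² + ΔN²) = √((-422.9)² + 122.4²) = 440.3 m.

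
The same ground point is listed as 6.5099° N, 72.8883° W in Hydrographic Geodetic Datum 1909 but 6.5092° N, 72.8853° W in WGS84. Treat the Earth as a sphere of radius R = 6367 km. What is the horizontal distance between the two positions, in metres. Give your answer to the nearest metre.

Δφ = 6.5092° − 6.5099° = -0.0007°; Δλ = -72.8853° − -72.8883° = +0.0030°.
1° along a meridian = πR/180 = 111125 m.
ΔN = Δφ × 111125 = -77.8 m; ΔE = Δλ × 111125 × cos(6.5099°) = +0.0030 × 111125 × 0.993552 = 331.2 m.
Distance = √(ΔE² + ΔN²) = √(331.2² + (-77.8)²) = 340.2 m.

340 m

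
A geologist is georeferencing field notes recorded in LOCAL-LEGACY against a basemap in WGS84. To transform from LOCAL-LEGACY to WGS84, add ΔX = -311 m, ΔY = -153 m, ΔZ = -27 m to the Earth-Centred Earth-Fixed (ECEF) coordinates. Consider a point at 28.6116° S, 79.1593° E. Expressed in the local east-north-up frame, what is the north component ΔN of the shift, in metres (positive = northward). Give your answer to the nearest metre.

The local north axis is (−sin φ cos λ, −sin φ sin λ, cos φ), giving ΔN = -28.010 − 71.960 − 23.703 = -123.67 m.

ΔN = -124 m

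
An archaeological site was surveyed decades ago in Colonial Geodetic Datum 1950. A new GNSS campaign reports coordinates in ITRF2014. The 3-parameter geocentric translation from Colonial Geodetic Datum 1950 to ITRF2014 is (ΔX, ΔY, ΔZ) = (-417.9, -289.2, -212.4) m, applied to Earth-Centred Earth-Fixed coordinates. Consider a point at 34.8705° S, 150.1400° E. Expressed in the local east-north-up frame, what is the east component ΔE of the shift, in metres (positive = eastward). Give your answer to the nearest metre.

ΔE = 459 m

At φ = -34.8705°, λ = 150.1400°: sin φ = -0.571724, cos φ = 0.820446, sin λ = 0.497882, cos λ = -0.867245.
ΔE = −sin λ·ΔX + cos λ·ΔY = −(0.497882)·(-417.9) + (-0.867245)·(-289.2) = 458.87 m.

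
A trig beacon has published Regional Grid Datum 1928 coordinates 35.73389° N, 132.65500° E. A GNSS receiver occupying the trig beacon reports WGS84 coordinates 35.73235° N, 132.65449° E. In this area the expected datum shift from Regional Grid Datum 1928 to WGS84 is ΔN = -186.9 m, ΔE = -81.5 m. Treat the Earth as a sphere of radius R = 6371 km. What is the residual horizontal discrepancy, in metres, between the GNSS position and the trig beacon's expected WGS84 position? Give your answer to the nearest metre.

39 m

Observed coordinate differences: Δφ = -0.00154°, Δλ = -0.00051°.
Converting to metres (1° lat = 111195 m, cos φ = 0.811738): observed ΔN = -171.2 m, observed ΔE = -46.0 m.
Subtracting the expected shift leaves a residual of -171.2 − (-186.9) = 15.7 m north and -46.0 − (-81.5) = 35.5 m east.
Residual distance = √(15.7² + 35.5²) = 38.8 m.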